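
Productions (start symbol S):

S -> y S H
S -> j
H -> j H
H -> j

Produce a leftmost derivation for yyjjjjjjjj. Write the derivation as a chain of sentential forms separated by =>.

S => ySH => yySHH => yyjHH => yyjjHH => yyjjjH => yyjjjjH => yyjjjjjH => yyjjjjjjH => yyjjjjjjjH => yyjjjjjjjj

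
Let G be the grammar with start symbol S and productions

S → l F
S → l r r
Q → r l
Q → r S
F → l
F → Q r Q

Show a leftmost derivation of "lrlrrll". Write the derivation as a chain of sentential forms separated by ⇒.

S ⇒ lF   [S → l F]
lF ⇒ lQrQ   [F → Q r Q]
lQrQ ⇒ lrlrQ   [Q → r l]
lrlrQ ⇒ lrlrrS   [Q → r S]
lrlrrS ⇒ lrlrrlF   [S → l F]
lrlrrlF ⇒ lrlrrll   [F → l]

S ⇒ lF ⇒ lQrQ ⇒ lrlrQ ⇒ lrlrrS ⇒ lrlrrlF ⇒ lrlrrll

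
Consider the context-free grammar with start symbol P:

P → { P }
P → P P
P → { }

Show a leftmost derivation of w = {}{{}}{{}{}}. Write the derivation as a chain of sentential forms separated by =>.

P => PP   [P → P P]
PP => {}P   [P → { }]
{}P => {}PP   [P → P P]
{}PP => {}{P}P   [P → { P }]
{}{P}P => {}{{}}P   [P → { }]
{}{{}}P => {}{{}}{P}   [P → { P }]
{}{{}}{P} => {}{{}}{PP}   [P → P P]
{}{{}}{PP} => {}{{}}{{}P}   [P → { }]
{}{{}}{{}P} => {}{{}}{{}{}}   [P → { }]

P => PP => {}P => {}PP => {}{P}P => {}{{}}P => {}{{}}{P} => {}{{}}{PP} => {}{{}}{{}P} => {}{{}}{{}{}}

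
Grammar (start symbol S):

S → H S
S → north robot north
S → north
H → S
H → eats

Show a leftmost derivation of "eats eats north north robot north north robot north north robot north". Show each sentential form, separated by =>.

S => H S => S S => H S S => S S S => H S S S => S S S S => H S S S S => eats S S S S => eats H S S S S => eats eats S S S S => eats eats north S S S => eats eats north north robot north S S => eats eats north north robot north north robot north S => eats eats north north robot north north robot north north robot north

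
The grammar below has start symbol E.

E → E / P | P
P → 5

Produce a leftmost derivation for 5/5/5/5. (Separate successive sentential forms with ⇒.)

E ⇒ E/P ⇒ E/P/P ⇒ E/P/P/P ⇒ P/P/P/P ⇒ 5/P/P/P ⇒ 5/5/P/P ⇒ 5/5/5/P ⇒ 5/5/5/5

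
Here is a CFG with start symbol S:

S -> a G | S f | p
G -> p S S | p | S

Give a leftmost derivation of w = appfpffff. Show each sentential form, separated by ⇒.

S ⇒ Sf ⇒ Sff ⇒ aGff ⇒ apSSff ⇒ apSfSff ⇒ appfSff ⇒ appfSfff ⇒ appfSffff ⇒ appfpffff

S ⇒ Sf   [S -> S f]
Sf ⇒ Sff   [S -> S f]
Sff ⇒ aGff   [S -> a G]
aGff ⇒ apSSff   [G -> p S S]
apSSff ⇒ apSfSff   [S -> S f]
apSfSff ⇒ appfSff   [S -> p]
appfSff ⇒ appfSfff   [S -> S f]
appfSfff ⇒ appfSffff   [S -> S f]
appfSffff ⇒ appfpffff   [S -> p]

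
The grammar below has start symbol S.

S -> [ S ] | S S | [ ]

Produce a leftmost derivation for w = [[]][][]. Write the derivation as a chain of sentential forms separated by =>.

S=>SS=>SSS=>[S]SS=>[[]]SS=>[[]][]S=>[[]][][]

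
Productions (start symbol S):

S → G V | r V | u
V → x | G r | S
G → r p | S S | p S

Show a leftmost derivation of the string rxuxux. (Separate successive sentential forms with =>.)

S => GV => SSV => GVSV => SSVSV => rVSVSV => rxSVSV => rxuVSV => rxuxSV => rxuxuV => rxuxux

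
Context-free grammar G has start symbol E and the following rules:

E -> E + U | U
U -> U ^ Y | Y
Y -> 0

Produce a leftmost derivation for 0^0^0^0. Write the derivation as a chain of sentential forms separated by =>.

E => U => U^Y => U^Y^Y => U^Y^Y^Y => Y^Y^Y^Y => 0^Y^Y^Y => 0^0^Y^Y => 0^0^0^Y => 0^0^0^0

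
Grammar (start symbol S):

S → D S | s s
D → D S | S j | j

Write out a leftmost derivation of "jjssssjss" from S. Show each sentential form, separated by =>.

S=>DS=>SjS=>DSjS=>DSSjS=>jSSjS=>jDSSjS=>jjSSjS=>jjssSjS=>jjssssjS=>jjssssjss

S => DS   [S → D S]
DS => SjS   [D → S j]
SjS => DSjS   [S → D S]
DSjS => DSSjS   [D → D S]
DSSjS => jSSjS   [D → j]
jSSjS => jDSSjS   [S → D S]
jDSSjS => jjSSjS   [D → j]
jjSSjS => jjssSjS   [S → s s]
jjssSjS => jjssssjS   [S → s s]
jjssssjS => jjssssjss   [S → s s]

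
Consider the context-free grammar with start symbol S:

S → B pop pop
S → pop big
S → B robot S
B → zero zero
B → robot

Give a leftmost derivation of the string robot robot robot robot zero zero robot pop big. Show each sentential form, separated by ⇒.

S ⇒ B robot S   [S → B robot S]
B robot S ⇒ robot robot S   [B → robot]
robot robot S ⇒ robot robot B robot S   [S → B robot S]
robot robot B robot S ⇒ robot robot robot robot S   [B → robot]
robot robot robot robot S ⇒ robot robot robot robot B robot S   [S → B robot S]
robot robot robot robot B robot S ⇒ robot robot robot robot zero zero robot S   [B → zero zero]
robot robot robot robot zero zero robot S ⇒ robot robot robot robot zero zero robot pop big   [S → pop big]

S ⇒ B robot S ⇒ robot robot S ⇒ robot robot B robot S ⇒ robot robot robot robot S ⇒ robot robot robot robot B robot S ⇒ robot robot robot robot zero zero robot S ⇒ robot robot robot robot zero zero robot pop big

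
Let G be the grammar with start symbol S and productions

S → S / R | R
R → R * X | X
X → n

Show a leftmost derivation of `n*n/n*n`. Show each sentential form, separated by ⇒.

S ⇒ S/R ⇒ R/R ⇒ R*X/R ⇒ X*X/R ⇒ n*X/R ⇒ n*n/R ⇒ n*n/R*X ⇒ n*n/X*X ⇒ n*n/n*X ⇒ n*n/n*n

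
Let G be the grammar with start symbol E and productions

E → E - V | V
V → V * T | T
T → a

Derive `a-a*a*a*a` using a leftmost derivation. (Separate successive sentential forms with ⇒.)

E ⇒ E-V   [E → E - V]
E-V ⇒ V-V   [E → V]
V-V ⇒ T-V   [V → T]
T-V ⇒ a-V   [T → a]
a-V ⇒ a-V*T   [V → V * T]
a-V*T ⇒ a-V*T*T   [V → V * T]
a-V*T*T ⇒ a-V*T*T*T   [V → V * T]
a-V*T*T*T ⇒ a-T*T*T*T   [V → T]
a-T*T*T*T ⇒ a-a*T*T*T   [T → a]
a-a*T*T*T ⇒ a-a*a*T*T   [T → a]
a-a*a*T*T ⇒ a-a*a*a*T   [T → a]
a-a*a*a*T ⇒ a-a*a*a*a   [T → a]

E⇒E-V⇒V-V⇒T-V⇒a-V⇒a-V*T⇒a-V*T*T⇒a-V*T*T*T⇒a-T*T*T*T⇒a-a*T*T*T⇒a-a*a*T*T⇒a-a*a*a*T⇒a-a*a*a*a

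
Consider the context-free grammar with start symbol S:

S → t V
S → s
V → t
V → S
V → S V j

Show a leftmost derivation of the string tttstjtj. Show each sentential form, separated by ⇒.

S ⇒ tV ⇒ tS ⇒ ttV ⇒ ttSVj ⇒ tttVVj ⇒ tttSVjVj ⇒ tttsVjVj ⇒ tttstjVj ⇒ tttstjtj

S ⇒ tV   [S → t V]
tV ⇒ tS   [V → S]
tS ⇒ ttV   [S → t V]
ttV ⇒ ttSVj   [V → S V j]
ttSVj ⇒ tttVVj   [S → t V]
tttVVj ⇒ tttSVjVj   [V → S V j]
tttSVjVj ⇒ tttsVjVj   [S → s]
tttsVjVj ⇒ tttstjVj   [V → t]
tttstjVj ⇒ tttstjtj   [V → t]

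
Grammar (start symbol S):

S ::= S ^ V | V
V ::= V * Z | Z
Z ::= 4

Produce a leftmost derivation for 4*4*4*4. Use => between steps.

S => V => V*Z => V*Z*Z => V*Z*Z*Z => Z*Z*Z*Z => 4*Z*Z*Z => 4*4*Z*Z => 4*4*4*Z => 4*4*4*4

S => V   [S ::= V]
V => V*Z   [V ::= V * Z]
V*Z => V*Z*Z   [V ::= V * Z]
V*Z*Z => V*Z*Z*Z   [V ::= V * Z]
V*Z*Z*Z => Z*Z*Z*Z   [V ::= Z]
Z*Z*Z*Z => 4*Z*Z*Z   [Z ::= 4]
4*Z*Z*Z => 4*4*Z*Z   [Z ::= 4]
4*4*Z*Z => 4*4*4*Z   [Z ::= 4]
4*4*4*Z => 4*4*4*4   [Z ::= 4]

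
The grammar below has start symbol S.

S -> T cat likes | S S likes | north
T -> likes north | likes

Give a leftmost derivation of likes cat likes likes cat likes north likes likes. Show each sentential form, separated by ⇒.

S ⇒ S S likes   [S -> S S likes]
S S likes ⇒ T cat likes S likes   [S -> T cat likes]
T cat likes S likes ⇒ likes cat likes S likes   [T -> likes]
likes cat likes S likes ⇒ likes cat likes S S likes likes   [S -> S S likes]
likes cat likes S S likes likes ⇒ likes cat likes T cat likes S likes likes   [S -> T cat likes]
likes cat likes T cat likes S likes likes ⇒ likes cat likes likes cat likes S likes likes   [T -> likes]
likes cat likes likes cat likes S likes likes ⇒ likes cat likes likes cat likes north likes likes   [S -> north]

S ⇒ S S likes ⇒ T cat likes S likes ⇒ likes cat likes S likes ⇒ likes cat likes S S likes likes ⇒ likes cat likes T cat likes S likes likes ⇒ likes cat likes likes cat likes S likes likes ⇒ likes cat likes likes cat likes north likes likes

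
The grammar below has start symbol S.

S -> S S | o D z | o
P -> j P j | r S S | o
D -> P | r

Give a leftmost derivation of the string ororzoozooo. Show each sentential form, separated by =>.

S=>SS=>SSS=>SSSS=>oDzSSS=>oPzSSS=>orSSzSSS=>orSSSzSSS=>oroDzSSzSSS=>ororzSSzSSS=>ororzoSzSSS=>ororzoozSSS=>ororzoozoSS=>ororzoozooS=>ororzoozooo

S => SS   [S -> S S]
SS => SSS   [S -> S S]
SSS => SSSS   [S -> S S]
SSSS => oDzSSS   [S -> o D z]
oDzSSS => oPzSSS   [D -> P]
oPzSSS => orSSzSSS   [P -> r S S]
orSSzSSS => orSSSzSSS   [S -> S S]
orSSSzSSS => oroDzSSzSSS   [S -> o D z]
oroDzSSzSSS => ororzSSzSSS   [D -> r]
ororzSSzSSS => ororzoSzSSS   [S -> o]
ororzoSzSSS => ororzoozSSS   [S -> o]
ororzoozSSS => ororzoozoSS   [S -> o]
ororzoozoSS => ororzoozooS   [S -> o]
ororzoozooS => ororzoozooo   [S -> o]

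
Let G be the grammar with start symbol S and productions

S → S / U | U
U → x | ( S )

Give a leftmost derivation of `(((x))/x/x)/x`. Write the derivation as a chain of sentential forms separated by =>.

S => S/U   [S → S / U]
S/U => U/U   [S → U]
U/U => (S)/U   [U → ( S )]
(S)/U => (S/U)/U   [S → S / U]
(S/U)/U => (S/U/U)/U   [S → S / U]
(S/U/U)/U => (U/U/U)/U   [S → U]
(U/U/U)/U => ((S)/U/U)/U   [U → ( S )]
((S)/U/U)/U => ((U)/U/U)/U   [S → U]
((U)/U/U)/U => (((S))/U/U)/U   [U → ( S )]
(((S))/U/U)/U => (((U))/U/U)/U   [S → U]
(((U))/U/U)/U => (((x))/U/U)/U   [U → x]
(((x))/U/U)/U => (((x))/x/U)/U   [U → x]
(((x))/x/U)/U => (((x))/x/x)/U   [U → x]
(((x))/x/x)/U => (((x))/x/x)/x   [U → x]

S => S/U => U/U => (S)/U => (S/U)/U => (S/U/U)/U => (U/U/U)/U => ((S)/U/U)/U => ((U)/U/U)/U => (((S))/U/U)/U => (((U))/U/U)/U => (((x))/U/U)/U => (((x))/x/U)/U => (((x))/x/x)/U => (((x))/x/x)/x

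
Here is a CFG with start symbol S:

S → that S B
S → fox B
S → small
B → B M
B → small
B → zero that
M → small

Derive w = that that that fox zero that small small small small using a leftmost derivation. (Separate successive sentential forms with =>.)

S => that S B   [S → that S B]
that S B => that that S B B   [S → that S B]
that that S B B => that that that S B B B   [S → that S B]
that that that S B B B => that that that fox B B B B   [S → fox B]
that that that fox B B B B => that that that fox B M B B B   [B → B M]
that that that fox B M B B B => that that that fox zero that M B B B   [B → zero that]
that that that fox zero that M B B B => that that that fox zero that small B B B   [M → small]
that that that fox zero that small B B B => that that that fox zero that small small B B   [B → small]
that that that fox zero that small small B B => that that that fox zero that small small small B   [B → small]
that that that fox zero that small small small B => that that that fox zero that small small small small   [B → small]

S => that S B => that that S B B => that that that S B B B => that that that fox B B B B => that that that fox B M B B B => that that that fox zero that M B B B => that that that fox zero that small B B B => that that that fox zero that small small B B => that that that fox zero that small small small B => that that that fox zero that small small small small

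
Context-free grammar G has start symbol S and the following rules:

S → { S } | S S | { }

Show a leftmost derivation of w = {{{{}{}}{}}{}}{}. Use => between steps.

S => SS => {S}S => {SS}S => {{S}S}S => {{SS}S}S => {{{S}S}S}S => {{{SS}S}S}S => {{{{}S}S}S}S => {{{{}{}}S}S}S => {{{{}{}}{}}S}S => {{{{}{}}{}}{}}S => {{{{}{}}{}}{}}{}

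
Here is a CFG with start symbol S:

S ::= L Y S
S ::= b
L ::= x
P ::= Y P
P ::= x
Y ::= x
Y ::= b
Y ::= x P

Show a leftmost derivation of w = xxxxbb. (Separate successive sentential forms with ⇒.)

S ⇒ LYS   [S ::= L Y S]
LYS ⇒ xYS   [L ::= x]
xYS ⇒ xxPS   [Y ::= x P]
xxPS ⇒ xxxS   [P ::= x]
xxxS ⇒ xxxLYS   [S ::= L Y S]
xxxLYS ⇒ xxxxYS   [L ::= x]
xxxxYS ⇒ xxxxbS   [Y ::= b]
xxxxbS ⇒ xxxxbb   [S ::= b]

S⇒LYS⇒xYS⇒xxPS⇒xxxS⇒xxxLYS⇒xxxxYS⇒xxxxbS⇒xxxxbb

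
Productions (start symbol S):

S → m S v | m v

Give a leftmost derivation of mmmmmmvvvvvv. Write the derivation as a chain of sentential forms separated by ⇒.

S⇒mSv⇒mmSvv⇒mmmSvvv⇒mmmmSvvvv⇒mmmmmSvvvvv⇒mmmmmmvvvvvv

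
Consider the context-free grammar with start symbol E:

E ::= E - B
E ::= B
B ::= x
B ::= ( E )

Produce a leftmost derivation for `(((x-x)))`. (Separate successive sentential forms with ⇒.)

E⇒B⇒(E)⇒(B)⇒((E))⇒((B))⇒(((E)))⇒(((E-B)))⇒(((B-B)))⇒(((x-B)))⇒(((x-x)))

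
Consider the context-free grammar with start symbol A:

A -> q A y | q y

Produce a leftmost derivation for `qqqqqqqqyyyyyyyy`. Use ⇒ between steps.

A ⇒ qAy   [A -> q A y]
qAy ⇒ qqAyy   [A -> q A y]
qqAyy ⇒ qqqAyyy   [A -> q A y]
qqqAyyy ⇒ qqqqAyyyy   [A -> q A y]
qqqqAyyyy ⇒ qqqqqAyyyyy   [A -> q A y]
qqqqqAyyyyy ⇒ qqqqqqAyyyyyy   [A -> q A y]
qqqqqqAyyyyyy ⇒ qqqqqqqAyyyyyyy   [A -> q A y]
qqqqqqqAyyyyyyy ⇒ qqqqqqqqyyyyyyyy   [A -> q y]

A ⇒ qAy ⇒ qqAyy ⇒ qqqAyyy ⇒ qqqqAyyyy ⇒ qqqqqAyyyyy ⇒ qqqqqqAyyyyyy ⇒ qqqqqqqAyyyyyyy ⇒ qqqqqqqqyyyyyyyy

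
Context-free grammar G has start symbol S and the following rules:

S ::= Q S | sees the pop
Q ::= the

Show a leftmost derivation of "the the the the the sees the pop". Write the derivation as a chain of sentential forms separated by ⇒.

S ⇒ Q S   [S ::= Q S]
Q S ⇒ the S   [Q ::= the]
the S ⇒ the Q S   [S ::= Q S]
the Q S ⇒ the the S   [Q ::= the]
the the S ⇒ the the Q S   [S ::= Q S]
the the Q S ⇒ the the the S   [Q ::= the]
the the the S ⇒ the the the Q S   [S ::= Q S]
the the the Q S ⇒ the the the the S   [Q ::= the]
the the the the S ⇒ the the the the Q S   [S ::= Q S]
the the the the Q S ⇒ the the the the the S   [Q ::= the]
the the the the the S ⇒ the the the the the sees the pop   [S ::= sees the pop]

S ⇒ Q S ⇒ the S ⇒ the Q S ⇒ the the S ⇒ the the Q S ⇒ the the the S ⇒ the the the Q S ⇒ the the the the S ⇒ the the the the Q S ⇒ the the the the the S ⇒ the the the the the sees the pop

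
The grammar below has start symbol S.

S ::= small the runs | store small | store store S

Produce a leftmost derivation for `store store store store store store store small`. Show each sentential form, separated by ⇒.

S ⇒ store store S ⇒ store store store store S ⇒ store store store store store store S ⇒ store store store store store store store small

S ⇒ store store S   [S ::= store store S]
store store S ⇒ store store store store S   [S ::= store store S]
store store store store S ⇒ store store store store store store S   [S ::= store store S]
store store store store store store S ⇒ store store store store store store store small   [S ::= store small]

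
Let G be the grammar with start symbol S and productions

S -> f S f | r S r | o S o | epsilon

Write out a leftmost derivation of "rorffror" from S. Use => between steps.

S => rSr   [S -> r S r]
rSr => roSor   [S -> o S o]
roSor => rorSror   [S -> r S r]
rorSror => rorfSfror   [S -> f S f]
rorfSfror => rorffror   [S -> epsilon]

S => rSr => roSor => rorSror => rorfSfror => rorffror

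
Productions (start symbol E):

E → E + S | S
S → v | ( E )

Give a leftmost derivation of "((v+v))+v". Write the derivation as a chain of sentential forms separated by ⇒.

E ⇒ E+S   [E → E + S]
E+S ⇒ S+S   [E → S]
S+S ⇒ (E)+S   [S → ( E )]
(E)+S ⇒ (S)+S   [E → S]
(S)+S ⇒ ((E))+S   [S → ( E )]
((E))+S ⇒ ((E+S))+S   [E → E + S]
((E+S))+S ⇒ ((S+S))+S   [E → S]
((S+S))+S ⇒ ((v+S))+S   [S → v]
((v+S))+S ⇒ ((v+v))+S   [S → v]
((v+v))+S ⇒ ((v+v))+v   [S → v]

E⇒E+S⇒S+S⇒(E)+S⇒(S)+S⇒((E))+S⇒((E+S))+S⇒((S+S))+S⇒((v+S))+S⇒((v+v))+S⇒((v+v))+v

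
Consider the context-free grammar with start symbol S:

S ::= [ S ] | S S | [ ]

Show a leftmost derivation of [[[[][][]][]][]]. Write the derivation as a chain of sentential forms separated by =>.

S=>[S]=>[SS]=>[[S]S]=>[[SS]S]=>[[[S]S]S]=>[[[SS]S]S]=>[[[SSS]S]S]=>[[[[]SS]S]S]=>[[[[][]S]S]S]=>[[[[][][]]S]S]=>[[[[][][]][]]S]=>[[[[][][]][]][]]

S => [S]   [S ::= [ S ]]
[S] => [SS]   [S ::= S S]
[SS] => [[S]S]   [S ::= [ S ]]
[[S]S] => [[SS]S]   [S ::= S S]
[[SS]S] => [[[S]S]S]   [S ::= [ S ]]
[[[S]S]S] => [[[SS]S]S]   [S ::= S S]
[[[SS]S]S] => [[[SSS]S]S]   [S ::= S S]
[[[SSS]S]S] => [[[[]SS]S]S]   [S ::= [ ]]
[[[[]SS]S]S] => [[[[][]S]S]S]   [S ::= [ ]]
[[[[][]S]S]S] => [[[[][][]]S]S]   [S ::= [ ]]
[[[[][][]]S]S] => [[[[][][]][]]S]   [S ::= [ ]]
[[[[][][]][]]S] => [[[[][][]][]][]]   [S ::= [ ]]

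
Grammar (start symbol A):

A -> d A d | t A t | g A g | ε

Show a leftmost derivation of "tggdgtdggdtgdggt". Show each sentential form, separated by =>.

A => tAt   [A -> t A t]
tAt => tgAgt   [A -> g A g]
tgAgt => tggAggt   [A -> g A g]
tggAggt => tggdAdggt   [A -> d A d]
tggdAdggt => tggdgAgdggt   [A -> g A g]
tggdgAgdggt => tggdgtAtgdggt   [A -> t A t]
tggdgtAtgdggt => tggdgtdAdtgdggt   [A -> d A d]
tggdgtdAdtgdggt => tggdgtdgAgdtgdggt   [A -> g A g]
tggdgtdgAgdtgdggt => tggdgtdggdtgdggt   [A -> ε]

A=>tAt=>tgAgt=>tggAggt=>tggdAdggt=>tggdgAgdggt=>tggdgtAtgdggt=>tggdgtdAdtgdggt=>tggdgtdgAgdtgdggt=>tggdgtdggdtgdggt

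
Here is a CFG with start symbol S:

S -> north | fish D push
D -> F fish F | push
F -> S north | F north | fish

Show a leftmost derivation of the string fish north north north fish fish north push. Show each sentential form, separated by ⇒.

S ⇒ fish D push ⇒ fish F fish F push ⇒ fish F north fish F push ⇒ fish S north north fish F push ⇒ fish north north north fish F push ⇒ fish north north north fish F north push ⇒ fish north north north fish fish north push

S ⇒ fish D push   [S -> fish D push]
fish D push ⇒ fish F fish F push   [D -> F fish F]
fish F fish F push ⇒ fish F north fish F push   [F -> F north]
fish F north fish F push ⇒ fish S north north fish F push   [F -> S north]
fish S north north fish F push ⇒ fish north north north fish F push   [S -> north]
fish north north north fish F push ⇒ fish north north north fish F north push   [F -> F north]
fish north north north fish F north push ⇒ fish north north north fish fish north push   [F -> fish]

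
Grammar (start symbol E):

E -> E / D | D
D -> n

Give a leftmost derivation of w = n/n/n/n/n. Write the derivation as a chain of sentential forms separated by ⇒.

E ⇒ E/D   [E -> E / D]
E/D ⇒ E/D/D   [E -> E / D]
E/D/D ⇒ E/D/D/D   [E -> E / D]
E/D/D/D ⇒ E/D/D/D/D   [E -> E / D]
E/D/D/D/D ⇒ D/D/D/D/D   [E -> D]
D/D/D/D/D ⇒ n/D/D/D/D   [D -> n]
n/D/D/D/D ⇒ n/n/D/D/D   [D -> n]
n/n/D/D/D ⇒ n/n/n/D/D   [D -> n]
n/n/n/D/D ⇒ n/n/n/n/D   [D -> n]
n/n/n/n/D ⇒ n/n/n/n/n   [D -> n]

E ⇒ E/D ⇒ E/D/D ⇒ E/D/D/D ⇒ E/D/D/D/D ⇒ D/D/D/D/D ⇒ n/D/D/D/D ⇒ n/n/D/D/D ⇒ n/n/n/D/D ⇒ n/n/n/n/D ⇒ n/n/n/n/n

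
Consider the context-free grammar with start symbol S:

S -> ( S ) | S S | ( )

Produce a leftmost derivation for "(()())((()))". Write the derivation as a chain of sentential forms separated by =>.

S=>SS=>(S)S=>(SS)S=>(()S)S=>(()())S=>(()())(S)=>(()())((S))=>(()())((()))

S => SS   [S -> S S]
SS => (S)S   [S -> ( S )]
(S)S => (SS)S   [S -> S S]
(SS)S => (()S)S   [S -> ( )]
(()S)S => (()())S   [S -> ( )]
(()())S => (()())(S)   [S -> ( S )]
(()())(S) => (()())((S))   [S -> ( S )]
(()())((S)) => (()())((()))   [S -> ( )]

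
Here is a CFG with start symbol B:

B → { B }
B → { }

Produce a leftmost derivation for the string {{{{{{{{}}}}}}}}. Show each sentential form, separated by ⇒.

B⇒{B}⇒{{B}}⇒{{{B}}}⇒{{{{B}}}}⇒{{{{{B}}}}}⇒{{{{{{B}}}}}}⇒{{{{{{{B}}}}}}}⇒{{{{{{{{}}}}}}}}

B ⇒ {B}   [B → { B }]
{B} ⇒ {{B}}   [B → { B }]
{{B}} ⇒ {{{B}}}   [B → { B }]
{{{B}}} ⇒ {{{{B}}}}   [B → { B }]
{{{{B}}}} ⇒ {{{{{B}}}}}   [B → { B }]
{{{{{B}}}}} ⇒ {{{{{{B}}}}}}   [B → { B }]
{{{{{{B}}}}}} ⇒ {{{{{{{B}}}}}}}   [B → { B }]
{{{{{{{B}}}}}}} ⇒ {{{{{{{{}}}}}}}}   [B → { }]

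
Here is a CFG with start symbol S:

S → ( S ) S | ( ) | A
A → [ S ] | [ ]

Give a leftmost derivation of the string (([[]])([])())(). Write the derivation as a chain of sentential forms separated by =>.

S => (S)S => ((S)S)S => ((A)S)S => (([S])S)S => (([A])S)S => (([[]])S)S => (([[]])(S)S)S => (([[]])(A)S)S => (([[]])([])S)S => (([[]])([])())S => (([[]])([])())()

S => (S)S   [S → ( S ) S]
(S)S => ((S)S)S   [S → ( S ) S]
((S)S)S => ((A)S)S   [S → A]
((A)S)S => (([S])S)S   [A → [ S ]]
(([S])S)S => (([A])S)S   [S → A]
(([A])S)S => (([[]])S)S   [A → [ ]]
(([[]])S)S => (([[]])(S)S)S   [S → ( S ) S]
(([[]])(S)S)S => (([[]])(A)S)S   [S → A]
(([[]])(A)S)S => (([[]])([])S)S   [A → [ ]]
(([[]])([])S)S => (([[]])([])())S   [S → ( )]
(([[]])([])())S => (([[]])([])())()   [S → ( )]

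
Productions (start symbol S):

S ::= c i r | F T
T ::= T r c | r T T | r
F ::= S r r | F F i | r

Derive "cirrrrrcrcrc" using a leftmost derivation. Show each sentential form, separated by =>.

S => FT   [S ::= F T]
FT => SrrT   [F ::= S r r]
SrrT => cirrrT   [S ::= c i r]
cirrrT => cirrrTrc   [T ::= T r c]
cirrrTrc => cirrrTrcrc   [T ::= T r c]
cirrrTrcrc => cirrrTrcrcrc   [T ::= T r c]
cirrrTrcrcrc => cirrrrrcrcrc   [T ::= r]

S => FT => SrrT => cirrrT => cirrrTrc => cirrrTrcrc => cirrrTrcrcrc => cirrrrrcrcrc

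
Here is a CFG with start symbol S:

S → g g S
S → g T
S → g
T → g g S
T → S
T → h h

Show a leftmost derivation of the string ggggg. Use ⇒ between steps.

S⇒ggS⇒gggT⇒gggS⇒ggggT⇒ggggS⇒ggggg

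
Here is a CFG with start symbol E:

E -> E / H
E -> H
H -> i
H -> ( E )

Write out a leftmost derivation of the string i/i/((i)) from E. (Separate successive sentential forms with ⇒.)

E ⇒ E/H ⇒ E/H/H ⇒ H/H/H ⇒ i/H/H ⇒ i/i/H ⇒ i/i/(E) ⇒ i/i/(H) ⇒ i/i/((E)) ⇒ i/i/((H)) ⇒ i/i/((i))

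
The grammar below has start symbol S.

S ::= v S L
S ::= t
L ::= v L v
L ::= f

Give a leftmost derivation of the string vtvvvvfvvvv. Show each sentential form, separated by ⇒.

S ⇒ vSL ⇒ vtL ⇒ vtvLv ⇒ vtvvLvv ⇒ vtvvvLvvv ⇒ vtvvvvLvvvv ⇒ vtvvvvfvvvv

S ⇒ vSL   [S ::= v S L]
vSL ⇒ vtL   [S ::= t]
vtL ⇒ vtvLv   [L ::= v L v]
vtvLv ⇒ vtvvLvv   [L ::= v L v]
vtvvLvv ⇒ vtvvvLvvv   [L ::= v L v]
vtvvvLvvv ⇒ vtvvvvLvvvv   [L ::= v L v]
vtvvvvLvvvv ⇒ vtvvvvfvvvv   [L ::= f]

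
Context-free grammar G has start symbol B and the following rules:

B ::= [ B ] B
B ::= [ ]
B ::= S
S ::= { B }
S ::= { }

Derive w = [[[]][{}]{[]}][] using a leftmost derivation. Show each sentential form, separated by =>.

B => [B]B   [B ::= [ B ] B]
[B]B => [[B]B]B   [B ::= [ B ] B]
[[B]B]B => [[[]]B]B   [B ::= [ ]]
[[[]]B]B => [[[]][B]B]B   [B ::= [ B ] B]
[[[]][B]B]B => [[[]][S]B]B   [B ::= S]
[[[]][S]B]B => [[[]][{}]B]B   [S ::= { }]
[[[]][{}]B]B => [[[]][{}]S]B   [B ::= S]
[[[]][{}]S]B => [[[]][{}]{B}]B   [S ::= { B }]
[[[]][{}]{B}]B => [[[]][{}]{[]}]B   [B ::= [ ]]
[[[]][{}]{[]}]B => [[[]][{}]{[]}][]   [B ::= [ ]]

B=>[B]B=>[[B]B]B=>[[[]]B]B=>[[[]][B]B]B=>[[[]][S]B]B=>[[[]][{}]B]B=>[[[]][{}]S]B=>[[[]][{}]{B}]B=>[[[]][{}]{[]}]B=>[[[]][{}]{[]}][]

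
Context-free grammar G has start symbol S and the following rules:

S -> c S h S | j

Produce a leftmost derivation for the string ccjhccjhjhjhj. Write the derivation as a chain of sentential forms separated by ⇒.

S ⇒ cShS ⇒ ccShShS ⇒ ccjhShS ⇒ ccjhcShShS ⇒ ccjhccShShShS ⇒ ccjhccjhShShS ⇒ ccjhccjhjhShS ⇒ ccjhccjhjhjhS ⇒ ccjhccjhjhjhj

S ⇒ cShS   [S -> c S h S]
cShS ⇒ ccShShS   [S -> c S h S]
ccShShS ⇒ ccjhShS   [S -> j]
ccjhShS ⇒ ccjhcShShS   [S -> c S h S]
ccjhcShShS ⇒ ccjhccShShShS   [S -> c S h S]
ccjhccShShShS ⇒ ccjhccjhShShS   [S -> j]
ccjhccjhShShS ⇒ ccjhccjhjhShS   [S -> j]
ccjhccjhjhShS ⇒ ccjhccjhjhjhS   [S -> j]
ccjhccjhjhjhS ⇒ ccjhccjhjhjhj   [S -> j]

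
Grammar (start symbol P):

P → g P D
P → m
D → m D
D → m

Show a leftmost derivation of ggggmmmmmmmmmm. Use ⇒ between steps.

P ⇒ gPD   [P → g P D]
gPD ⇒ ggPDD   [P → g P D]
ggPDD ⇒ gggPDDD   [P → g P D]
gggPDDD ⇒ ggggPDDDD   [P → g P D]
ggggPDDDD ⇒ ggggmDDDD   [P → m]
ggggmDDDD ⇒ ggggmmDDD   [D → m]
ggggmmDDD ⇒ ggggmmmDDD   [D → m D]
ggggmmmDDD ⇒ ggggmmmmDDD   [D → m D]
ggggmmmmDDD ⇒ ggggmmmmmDDD   [D → m D]
ggggmmmmmDDD ⇒ ggggmmmmmmDDD   [D → m D]
ggggmmmmmmDDD ⇒ ggggmmmmmmmDDD   [D → m D]
ggggmmmmmmmDDD ⇒ ggggmmmmmmmmDD   [D → m]
ggggmmmmmmmmDD ⇒ ggggmmmmmmmmmD   [D → m]
ggggmmmmmmmmmD ⇒ ggggmmmmmmmmmm   [D → m]

P⇒gPD⇒ggPDD⇒gggPDDD⇒ggggPDDDD⇒ggggmDDDD⇒ggggmmDDD⇒ggggmmmDDD⇒ggggmmmmDDD⇒ggggmmmmmDDD⇒ggggmmmmmmDDD⇒ggggmmmmmmmDDD⇒ggggmmmmmmmmDD⇒ggggmmmmmmmmmD⇒ggggmmmmmmmmmm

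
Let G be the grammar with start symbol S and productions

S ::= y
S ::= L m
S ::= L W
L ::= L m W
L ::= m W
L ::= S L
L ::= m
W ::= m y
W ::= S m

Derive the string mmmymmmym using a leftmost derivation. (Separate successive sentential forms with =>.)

S => LW   [S ::= L W]
LW => mW   [L ::= m]
mW => mSm   [W ::= S m]
mSm => mLWm   [S ::= L W]
mLWm => mSLWm   [L ::= S L]
mSLWm => mLmLWm   [S ::= L m]
mLmLWm => mmWmLWm   [L ::= m W]
mmWmLWm => mmmymLWm   [W ::= m y]
mmmymLWm => mmmymmWm   [L ::= m]
mmmymmWm => mmmymmmym   [W ::= m y]

S => LW => mW => mSm => mLWm => mSLWm => mLmLWm => mmWmLWm => mmmymLWm => mmmymmWm => mmmymmmym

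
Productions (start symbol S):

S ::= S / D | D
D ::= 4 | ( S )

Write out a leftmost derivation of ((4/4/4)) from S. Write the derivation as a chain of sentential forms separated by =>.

S => D => (S) => (D) => ((S)) => ((S/D)) => ((S/D/D)) => ((D/D/D)) => ((4/D/D)) => ((4/4/D)) => ((4/4/4))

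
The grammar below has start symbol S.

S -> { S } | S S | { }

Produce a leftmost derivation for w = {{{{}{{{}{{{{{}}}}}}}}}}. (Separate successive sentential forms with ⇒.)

S ⇒ {S} ⇒ {{S}} ⇒ {{{S}}} ⇒ {{{SS}}} ⇒ {{{{}S}}} ⇒ {{{{}{S}}}} ⇒ {{{{}{{S}}}}} ⇒ {{{{}{{SS}}}}} ⇒ {{{{}{{{}S}}}}} ⇒ {{{{}{{{}{S}}}}}} ⇒ {{{{}{{{}{{S}}}}}}} ⇒ {{{{}{{{}{{{S}}}}}}}} ⇒ {{{{}{{{}{{{{S}}}}}}}}} ⇒ {{{{}{{{}{{{{{}}}}}}}}}}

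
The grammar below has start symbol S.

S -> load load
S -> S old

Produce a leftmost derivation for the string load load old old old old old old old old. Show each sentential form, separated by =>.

S => S old => S old old => S old old old => S old old old old => S old old old old old => S old old old old old old => S old old old old old old old => S old old old old old old old old => load load old old old old old old old old

S => S old   [S -> S old]
S old => S old old   [S -> S old]
S old old => S old old old   [S -> S old]
S old old old => S old old old old   [S -> S old]
S old old old old => S old old old old old   [S -> S old]
S old old old old old => S old old old old old old   [S -> S old]
S old old old old old old => S old old old old old old old   [S -> S old]
S old old old old old old old => S old old old old old old old old   [S -> S old]
S old old old old old old old old => load load old old old old old old old old   [S -> load load]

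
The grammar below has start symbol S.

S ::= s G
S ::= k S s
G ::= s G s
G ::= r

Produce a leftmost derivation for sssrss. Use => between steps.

S => sG => ssGs => sssGss => sssrss

S => sG   [S ::= s G]
sG => ssGs   [G ::= s G s]
ssGs => sssGss   [G ::= s G s]
sssGss => sssrss   [G ::= r]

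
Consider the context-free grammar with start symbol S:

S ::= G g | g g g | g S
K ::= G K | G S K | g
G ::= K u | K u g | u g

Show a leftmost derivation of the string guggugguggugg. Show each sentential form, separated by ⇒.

S ⇒ gS ⇒ gGg ⇒ gKugg ⇒ gGKugg ⇒ gKugKugg ⇒ gGKugKugg ⇒ gKugKugKugg ⇒ gGKugKugKugg ⇒ gugKugKugKugg ⇒ guggugKugKugg ⇒ gugguggugKugg ⇒ guggugguggugg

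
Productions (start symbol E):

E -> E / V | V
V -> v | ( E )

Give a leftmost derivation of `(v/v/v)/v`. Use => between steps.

E => E/V => V/V => (E)/V => (E/V)/V => (E/V/V)/V => (V/V/V)/V => (v/V/V)/V => (v/v/V)/V => (v/v/v)/V => (v/v/v)/v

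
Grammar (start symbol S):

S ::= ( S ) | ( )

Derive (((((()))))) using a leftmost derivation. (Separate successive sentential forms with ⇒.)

S⇒(S)⇒((S))⇒(((S)))⇒((((S))))⇒(((((S)))))⇒(((((())))))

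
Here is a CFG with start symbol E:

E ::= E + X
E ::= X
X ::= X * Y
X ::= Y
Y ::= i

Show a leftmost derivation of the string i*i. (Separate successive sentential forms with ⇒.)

E⇒X⇒X*Y⇒Y*Y⇒i*Y⇒i*i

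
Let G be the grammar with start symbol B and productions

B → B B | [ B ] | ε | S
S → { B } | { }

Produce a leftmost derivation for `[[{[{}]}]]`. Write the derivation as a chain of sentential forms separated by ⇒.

B ⇒ [B]   [B → [ B ]]
[B] ⇒ [[B]]   [B → [ B ]]
[[B]] ⇒ [[BB]]   [B → B B]
[[BB]] ⇒ [[SB]]   [B → S]
[[SB]] ⇒ [[{B}B]]   [S → { B }]
[[{B}B]] ⇒ [[{[B]}B]]   [B → [ B ]]
[[{[B]}B]] ⇒ [[{[S]}B]]   [B → S]
[[{[S]}B]] ⇒ [[{[{}]}B]]   [S → { }]
[[{[{}]}B]] ⇒ [[{[{}]}]]   [B → ε]

B ⇒ [B] ⇒ [[B]] ⇒ [[BB]] ⇒ [[SB]] ⇒ [[{B}B]] ⇒ [[{[B]}B]] ⇒ [[{[S]}B]] ⇒ [[{[{}]}B]] ⇒ [[{[{}]}]]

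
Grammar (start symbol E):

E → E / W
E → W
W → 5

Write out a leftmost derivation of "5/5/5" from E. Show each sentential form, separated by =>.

E => E/W => E/W/W => W/W/W => 5/W/W => 5/5/W => 5/5/5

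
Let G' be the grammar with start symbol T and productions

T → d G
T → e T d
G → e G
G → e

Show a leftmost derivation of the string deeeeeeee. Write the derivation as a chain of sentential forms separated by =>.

T => dG => deG => deeG => deeeG => deeeeG => deeeeeG => deeeeeeG => deeeeeeeG => deeeeeeee

T => dG   [T → d G]
dG => deG   [G → e G]
deG => deeG   [G → e G]
deeG => deeeG   [G → e G]
deeeG => deeeeG   [G → e G]
deeeeG => deeeeeG   [G → e G]
deeeeeG => deeeeeeG   [G → e G]
deeeeeeG => deeeeeeeG   [G → e G]
deeeeeeeG => deeeeeeee   [G → e]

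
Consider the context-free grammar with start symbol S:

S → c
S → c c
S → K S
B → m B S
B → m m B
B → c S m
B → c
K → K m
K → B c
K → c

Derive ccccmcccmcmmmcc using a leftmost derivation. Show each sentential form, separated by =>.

S => KS => KmS => KmmS => KmmmS => BcmmmS => cSmcmmmS => cKSmcmmmS => cBcSmcmmmS => ccSmcSmcmmmS => ccccmcSmcmmmS => ccccmcccmcmmmS => ccccmcccmcmmmcc

S => KS   [S → K S]
KS => KmS   [K → K m]
KmS => KmmS   [K → K m]
KmmS => KmmmS   [K → K m]
KmmmS => BcmmmS   [K → B c]
BcmmmS => cSmcmmmS   [B → c S m]
cSmcmmmS => cKSmcmmmS   [S → K S]
cKSmcmmmS => cBcSmcmmmS   [K → B c]
cBcSmcmmmS => ccSmcSmcmmmS   [B → c S m]
ccSmcSmcmmmS => ccccmcSmcmmmS   [S → c c]
ccccmcSmcmmmS => ccccmcccmcmmmS   [S → c c]
ccccmcccmcmmmS => ccccmcccmcmmmcc   [S → c c]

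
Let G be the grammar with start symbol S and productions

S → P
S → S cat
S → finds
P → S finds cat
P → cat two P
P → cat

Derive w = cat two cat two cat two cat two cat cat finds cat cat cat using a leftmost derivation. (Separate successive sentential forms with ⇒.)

S ⇒ S cat ⇒ S cat cat ⇒ P cat cat ⇒ cat two P cat cat ⇒ cat two cat two P cat cat ⇒ cat two cat two cat two P cat cat ⇒ cat two cat two cat two S finds cat cat cat ⇒ cat two cat two cat two S cat finds cat cat cat ⇒ cat two cat two cat two P cat finds cat cat cat ⇒ cat two cat two cat two cat two P cat finds cat cat cat ⇒ cat two cat two cat two cat two cat cat finds cat cat cat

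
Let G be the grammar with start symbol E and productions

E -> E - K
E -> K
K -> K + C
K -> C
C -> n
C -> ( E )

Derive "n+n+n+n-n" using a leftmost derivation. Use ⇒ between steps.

E ⇒ E-K ⇒ K-K ⇒ K+C-K ⇒ K+C+C-K ⇒ K+C+C+C-K ⇒ C+C+C+C-K ⇒ n+C+C+C-K ⇒ n+n+C+C-K ⇒ n+n+n+C-K ⇒ n+n+n+n-K ⇒ n+n+n+n-C ⇒ n+n+n+n-n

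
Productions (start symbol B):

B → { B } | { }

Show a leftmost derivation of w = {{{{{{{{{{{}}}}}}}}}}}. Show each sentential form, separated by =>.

B=>{B}=>{{B}}=>{{{B}}}=>{{{{B}}}}=>{{{{{B}}}}}=>{{{{{{B}}}}}}=>{{{{{{{B}}}}}}}=>{{{{{{{{B}}}}}}}}=>{{{{{{{{{B}}}}}}}}}=>{{{{{{{{{{B}}}}}}}}}}=>{{{{{{{{{{{}}}}}}}}}}}

B => {B}   [B → { B }]
{B} => {{B}}   [B → { B }]
{{B}} => {{{B}}}   [B → { B }]
{{{B}}} => {{{{B}}}}   [B → { B }]
{{{{B}}}} => {{{{{B}}}}}   [B → { B }]
{{{{{B}}}}} => {{{{{{B}}}}}}   [B → { B }]
{{{{{{B}}}}}} => {{{{{{{B}}}}}}}   [B → { B }]
{{{{{{{B}}}}}}} => {{{{{{{{B}}}}}}}}   [B → { B }]
{{{{{{{{B}}}}}}}} => {{{{{{{{{B}}}}}}}}}   [B → { B }]
{{{{{{{{{B}}}}}}}}} => {{{{{{{{{{B}}}}}}}}}}   [B → { B }]
{{{{{{{{{{B}}}}}}}}}} => {{{{{{{{{{{}}}}}}}}}}}   [B → { }]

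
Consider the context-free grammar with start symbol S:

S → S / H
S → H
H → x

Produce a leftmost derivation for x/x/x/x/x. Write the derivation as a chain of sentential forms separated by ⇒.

S ⇒ S/H ⇒ S/H/H ⇒ S/H/H/H ⇒ S/H/H/H/H ⇒ H/H/H/H/H ⇒ x/H/H/H/H ⇒ x/x/H/H/H ⇒ x/x/x/H/H ⇒ x/x/x/x/H ⇒ x/x/x/x/x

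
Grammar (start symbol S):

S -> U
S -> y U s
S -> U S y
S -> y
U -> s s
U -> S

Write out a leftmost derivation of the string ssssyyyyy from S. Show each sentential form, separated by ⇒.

S ⇒ USy   [S -> U S y]
USy ⇒ SSy   [U -> S]
SSy ⇒ USySy   [S -> U S y]
USySy ⇒ SSySy   [U -> S]
SSySy ⇒ USySySy   [S -> U S y]
USySySy ⇒ ssSySySy   [U -> s s]
ssSySySy ⇒ ssUySySy   [S -> U]
ssUySySy ⇒ ssssySySy   [U -> s s]
ssssySySy ⇒ ssssyyySy   [S -> y]
ssssyyySy ⇒ ssssyyyyy   [S -> y]

S⇒USy⇒SSy⇒USySy⇒SSySy⇒USySySy⇒ssSySySy⇒ssUySySy⇒ssssySySy⇒ssssyyySy⇒ssssyyyyy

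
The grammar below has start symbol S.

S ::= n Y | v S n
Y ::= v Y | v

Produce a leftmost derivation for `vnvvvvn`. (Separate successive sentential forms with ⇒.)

S ⇒ vSn   [S ::= v S n]
vSn ⇒ vnYn   [S ::= n Y]
vnYn ⇒ vnvYn   [Y ::= v Y]
vnvYn ⇒ vnvvYn   [Y ::= v Y]
vnvvYn ⇒ vnvvvYn   [Y ::= v Y]
vnvvvYn ⇒ vnvvvvn   [Y ::= v]

S⇒vSn⇒vnYn⇒vnvYn⇒vnvvYn⇒vnvvvYn⇒vnvvvvn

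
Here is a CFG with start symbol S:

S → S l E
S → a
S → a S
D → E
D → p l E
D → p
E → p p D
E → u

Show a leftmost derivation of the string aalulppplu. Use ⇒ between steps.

S ⇒ SlE ⇒ aSlE ⇒ aSlElE ⇒ aSlElElE ⇒ aalElElE ⇒ aalulElE ⇒ aalulppDlE ⇒ aalulppplE ⇒ aalulppplu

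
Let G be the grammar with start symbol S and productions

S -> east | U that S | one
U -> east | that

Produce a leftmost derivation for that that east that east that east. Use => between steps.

S => U that S   [S -> U that S]
U that S => that that S   [U -> that]
that that S => that that U that S   [S -> U that S]
that that U that S => that that east that S   [U -> east]
that that east that S => that that east that U that S   [S -> U that S]
that that east that U that S => that that east that east that S   [U -> east]
that that east that east that S => that that east that east that east   [S -> east]

S => U that S => that that S => that that U that S => that that east that S => that that east that U that S => that that east that east that S => that that east that east that east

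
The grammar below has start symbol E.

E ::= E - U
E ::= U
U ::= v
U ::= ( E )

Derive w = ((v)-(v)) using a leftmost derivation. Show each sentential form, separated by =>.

E=>U=>(E)=>(E-U)=>(U-U)=>((E)-U)=>((U)-U)=>((v)-U)=>((v)-(E))=>((v)-(U))=>((v)-(v))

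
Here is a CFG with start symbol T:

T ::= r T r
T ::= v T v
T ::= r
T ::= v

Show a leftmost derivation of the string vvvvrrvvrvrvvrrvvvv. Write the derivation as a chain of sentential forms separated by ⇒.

T ⇒ vTv ⇒ vvTvv ⇒ vvvTvvv ⇒ vvvvTvvvv ⇒ vvvvrTrvvvv ⇒ vvvvrrTrrvvvv ⇒ vvvvrrvTvrrvvvv ⇒ vvvvrrvvTvvrrvvvv ⇒ vvvvrrvvrTrvvrrvvvv ⇒ vvvvrrvvrvrvvrrvvvv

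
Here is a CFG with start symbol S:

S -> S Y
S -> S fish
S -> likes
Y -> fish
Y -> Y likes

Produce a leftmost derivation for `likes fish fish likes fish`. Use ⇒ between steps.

S ⇒ S Y ⇒ S Y Y ⇒ S Y Y Y ⇒ likes Y Y Y ⇒ likes fish Y Y ⇒ likes fish Y likes Y ⇒ likes fish fish likes Y ⇒ likes fish fish likes fish

S ⇒ S Y   [S -> S Y]
S Y ⇒ S Y Y   [S -> S Y]
S Y Y ⇒ S Y Y Y   [S -> S Y]
S Y Y Y ⇒ likes Y Y Y   [S -> likes]
likes Y Y Y ⇒ likes fish Y Y   [Y -> fish]
likes fish Y Y ⇒ likes fish Y likes Y   [Y -> Y likes]
likes fish Y likes Y ⇒ likes fish fish likes Y   [Y -> fish]
likes fish fish likes Y ⇒ likes fish fish likes fish   [Y -> fish]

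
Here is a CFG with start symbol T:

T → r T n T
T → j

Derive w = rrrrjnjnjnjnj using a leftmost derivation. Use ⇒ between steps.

T⇒rTnT⇒rrTnTnT⇒rrrTnTnTnT⇒rrrrTnTnTnTnT⇒rrrrjnTnTnTnT⇒rrrrjnjnTnTnT⇒rrrrjnjnjnTnT⇒rrrrjnjnjnjnT⇒rrrrjnjnjnjnj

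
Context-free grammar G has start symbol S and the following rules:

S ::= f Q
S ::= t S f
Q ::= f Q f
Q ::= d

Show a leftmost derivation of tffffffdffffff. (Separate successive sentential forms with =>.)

S => tSf   [S ::= t S f]
tSf => tfQf   [S ::= f Q]
tfQf => tffQff   [Q ::= f Q f]
tffQff => tfffQfff   [Q ::= f Q f]
tfffQfff => tffffQffff   [Q ::= f Q f]
tffffQffff => tfffffQfffff   [Q ::= f Q f]
tfffffQfffff => tffffffQffffff   [Q ::= f Q f]
tffffffQffffff => tffffffdffffff   [Q ::= d]

S => tSf => tfQf => tffQff => tfffQfff => tffffQffff => tfffffQfffff => tffffffQffffff => tffffffdffffff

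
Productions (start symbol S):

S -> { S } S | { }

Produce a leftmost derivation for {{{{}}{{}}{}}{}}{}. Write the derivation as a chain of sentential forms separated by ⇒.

S ⇒ {S}S ⇒ {{S}S}S ⇒ {{{S}S}S}S ⇒ {{{{}}S}S}S ⇒ {{{{}}{S}S}S}S ⇒ {{{{}}{{}}S}S}S ⇒ {{{{}}{{}}{}}S}S ⇒ {{{{}}{{}}{}}{}}S ⇒ {{{{}}{{}}{}}{}}{}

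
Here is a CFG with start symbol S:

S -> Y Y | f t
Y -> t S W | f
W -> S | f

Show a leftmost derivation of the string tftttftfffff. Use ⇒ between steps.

S ⇒ YY   [S -> Y Y]
YY ⇒ tSWY   [Y -> t S W]
tSWY ⇒ tftWY   [S -> f t]
tftWY ⇒ tftSY   [W -> S]
tftSY ⇒ tftYYY   [S -> Y Y]
tftYYY ⇒ tfttSWYY   [Y -> t S W]
tfttSWYY ⇒ tfttYYWYY   [S -> Y Y]
tfttYYWYY ⇒ tftttSWYWYY   [Y -> t S W]
tftttSWYWYY ⇒ tftttftWYWYY   [S -> f t]
tftttftWYWYY ⇒ tftttftfYWYY   [W -> f]
tftttftfYWYY ⇒ tftttftffWYY   [Y -> f]
tftttftffWYY ⇒ tftttftfffYY   [W -> f]
tftttftfffYY ⇒ tftttftffffY   [Y -> f]
tftttftffffY ⇒ tftttftfffff   [Y -> f]

S⇒YY⇒tSWY⇒tftWY⇒tftSY⇒tftYYY⇒tfttSWYY⇒tfttYYWYY⇒tftttSWYWYY⇒tftttftWYWYY⇒tftttftfYWYY⇒tftttftffWYY⇒tftttftfffYY⇒tftttftffffY⇒tftttftfffff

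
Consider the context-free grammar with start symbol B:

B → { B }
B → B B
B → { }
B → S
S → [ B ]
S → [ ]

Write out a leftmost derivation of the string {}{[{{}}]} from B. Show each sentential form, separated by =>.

B=>BB=>{}B=>{}{B}=>{}{S}=>{}{[B]}=>{}{[{B}]}=>{}{[{{}}]}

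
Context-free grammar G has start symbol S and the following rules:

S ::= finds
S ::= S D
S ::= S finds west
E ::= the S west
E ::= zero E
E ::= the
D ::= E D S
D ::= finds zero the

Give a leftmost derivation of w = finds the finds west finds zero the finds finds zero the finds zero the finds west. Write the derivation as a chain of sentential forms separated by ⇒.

S ⇒ S finds west   [S ::= S finds west]
S finds west ⇒ S D finds west   [S ::= S D]
S D finds west ⇒ S D D finds west   [S ::= S D]
S D D finds west ⇒ S D D D finds west   [S ::= S D]
S D D D finds west ⇒ finds D D D finds west   [S ::= finds]
finds D D D finds west ⇒ finds E D S D D finds west   [D ::= E D S]
finds E D S D D finds west ⇒ finds the S west D S D D finds west   [E ::= the S west]
finds the S west D S D D finds west ⇒ finds the finds west D S D D finds west   [S ::= finds]
finds the finds west D S D D finds west ⇒ finds the finds west finds zero the S D D finds west   [D ::= finds zero the]
finds the finds west finds zero the S D D finds west ⇒ finds the finds west finds zero the finds D D finds west   [S ::= finds]
finds the finds west finds zero the finds D D finds west ⇒ finds the finds west finds zero the finds finds zero the D finds west   [D ::= finds zero the]
finds the finds west finds zero the finds finds zero the D finds west ⇒ finds the finds west finds zero the finds finds zero the finds zero the finds west   [D ::= finds zero the]

S ⇒ S finds west ⇒ S D finds west ⇒ S D D finds west ⇒ S D D D finds west ⇒ finds D D D finds west ⇒ finds E D S D D finds west ⇒ finds the S west D S D D finds west ⇒ finds the finds west D S D D finds west ⇒ finds the finds west finds zero the S D D finds west ⇒ finds the finds west finds zero the finds D D finds west ⇒ finds the finds west finds zero the finds finds zero the D finds west ⇒ finds the finds west finds zero the finds finds zero the finds zero the finds west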